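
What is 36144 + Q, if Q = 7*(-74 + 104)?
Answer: 36354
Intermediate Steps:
Q = 210 (Q = 7*30 = 210)
36144 + Q = 36144 + 210 = 36354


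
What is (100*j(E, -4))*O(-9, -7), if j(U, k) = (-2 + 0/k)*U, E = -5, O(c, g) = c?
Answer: -9000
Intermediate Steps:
j(U, k) = -2*U (j(U, k) = (-2 + 0)*U = -2*U)
(100*j(E, -4))*O(-9, -7) = (100*(-2*(-5)))*(-9) = (100*10)*(-9) = 1000*(-9) = -9000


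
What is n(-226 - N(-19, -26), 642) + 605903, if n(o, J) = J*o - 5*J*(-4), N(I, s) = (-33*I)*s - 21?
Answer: 10953017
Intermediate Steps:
N(I, s) = -21 - 33*I*s (N(I, s) = -33*I*s - 21 = -21 - 33*I*s)
n(o, J) = 20*J + J*o (n(o, J) = J*o + 20*J = 20*J + J*o)
n(-226 - N(-19, -26), 642) + 605903 = 642*(20 + (-226 - (-21 - 33*(-19)*(-26)))) + 605903 = 642*(20 + (-226 - (-21 - 16302))) + 605903 = 642*(20 + (-226 - 1*(-16323))) + 605903 = 642*(20 + (-226 + 16323)) + 605903 = 642*(20 + 16097) + 605903 = 642*16117 + 605903 = 10347114 + 605903 = 10953017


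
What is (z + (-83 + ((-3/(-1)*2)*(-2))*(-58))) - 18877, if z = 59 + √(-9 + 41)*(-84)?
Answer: -18205 - 336*√2 ≈ -18680.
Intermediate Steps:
z = 59 - 336*√2 (z = 59 + √32*(-84) = 59 + (4*√2)*(-84) = 59 - 336*√2 ≈ -416.18)
(z + (-83 + ((-3/(-1)*2)*(-2))*(-58))) - 18877 = ((59 - 336*√2) + (-83 + ((-3/(-1)*2)*(-2))*(-58))) - 18877 = ((59 - 336*√2) + (-83 + ((-3*(-1)*2)*(-2))*(-58))) - 18877 = ((59 - 336*√2) + (-83 + ((3*2)*(-2))*(-58))) - 18877 = ((59 - 336*√2) + (-83 + (6*(-2))*(-58))) - 18877 = ((59 - 336*√2) + (-83 - 12*(-58))) - 18877 = ((59 - 336*√2) + (-83 + 696)) - 18877 = ((59 - 336*√2) + 613) - 18877 = (672 - 336*√2) - 18877 = -18205 - 336*√2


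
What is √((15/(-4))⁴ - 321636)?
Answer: I*√82288191/16 ≈ 566.96*I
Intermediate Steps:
√((15/(-4))⁴ - 321636) = √((15*(-¼))⁴ - 321636) = √((-15/4)⁴ - 321636) = √(50625/256 - 321636) = √(-82288191/256) = I*√82288191/16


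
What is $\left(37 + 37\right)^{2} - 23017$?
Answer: $-17541$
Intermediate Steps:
$\left(37 + 37\right)^{2} - 23017 = 74^{2} - 23017 = 5476 - 23017 = -17541$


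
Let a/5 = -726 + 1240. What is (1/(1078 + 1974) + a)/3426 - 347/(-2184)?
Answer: 8826019/9709284 ≈ 0.90903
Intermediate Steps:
a = 2570 (a = 5*(-726 + 1240) = 5*514 = 2570)
(1/(1078 + 1974) + a)/3426 - 347/(-2184) = (1/(1078 + 1974) + 2570)/3426 - 347/(-2184) = (1/3052 + 2570)*(1/3426) - 347*(-1/2184) = (1/3052 + 2570)*(1/3426) + 347/2184 = (7843641/3052)*(1/3426) + 347/2184 = 2614547/3485384 + 347/2184 = 8826019/9709284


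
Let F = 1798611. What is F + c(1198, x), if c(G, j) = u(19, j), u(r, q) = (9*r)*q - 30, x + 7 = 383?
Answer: 1862877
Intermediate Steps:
x = 376 (x = -7 + 383 = 376)
u(r, q) = -30 + 9*q*r (u(r, q) = 9*q*r - 30 = -30 + 9*q*r)
c(G, j) = -30 + 171*j (c(G, j) = -30 + 9*j*19 = -30 + 171*j)
F + c(1198, x) = 1798611 + (-30 + 171*376) = 1798611 + (-30 + 64296) = 1798611 + 64266 = 1862877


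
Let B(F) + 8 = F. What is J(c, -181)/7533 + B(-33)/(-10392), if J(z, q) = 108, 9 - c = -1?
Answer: 17669/966456 ≈ 0.018282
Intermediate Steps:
c = 10 (c = 9 - 1*(-1) = 9 + 1 = 10)
B(F) = -8 + F
J(c, -181)/7533 + B(-33)/(-10392) = 108/7533 + (-8 - 33)/(-10392) = 108*(1/7533) - 41*(-1/10392) = 4/279 + 41/10392 = 17669/966456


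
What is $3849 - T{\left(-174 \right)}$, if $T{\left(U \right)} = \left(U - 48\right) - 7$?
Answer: $4078$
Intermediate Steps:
$T{\left(U \right)} = -55 + U$ ($T{\left(U \right)} = \left(-48 + U\right) - 7 = -55 + U$)
$3849 - T{\left(-174 \right)} = 3849 - \left(-55 - 174\right) = 3849 - -229 = 3849 + 229 = 4078$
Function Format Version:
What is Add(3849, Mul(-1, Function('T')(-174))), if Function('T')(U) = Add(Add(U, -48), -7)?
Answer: 4078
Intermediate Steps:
Function('T')(U) = Add(-55, U) (Function('T')(U) = Add(Add(-48, U), -7) = Add(-55, U))
Add(3849, Mul(-1, Function('T')(-174))) = Add(3849, Mul(-1, Add(-55, -174))) = Add(3849, Mul(-1, -229)) = Add(3849, 229) = 4078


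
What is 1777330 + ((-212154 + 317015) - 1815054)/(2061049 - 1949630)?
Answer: 198026621077/111419 ≈ 1.7773e+6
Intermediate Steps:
1777330 + ((-212154 + 317015) - 1815054)/(2061049 - 1949630) = 1777330 + (104861 - 1815054)/111419 = 1777330 - 1710193*1/111419 = 1777330 - 1710193/111419 = 198026621077/111419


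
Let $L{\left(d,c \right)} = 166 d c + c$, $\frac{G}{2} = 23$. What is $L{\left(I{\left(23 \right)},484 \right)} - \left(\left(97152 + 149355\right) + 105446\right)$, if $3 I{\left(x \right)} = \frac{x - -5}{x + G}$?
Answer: $- \frac{70504451}{207} \approx -3.406 \cdot 10^{5}$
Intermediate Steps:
$G = 46$ ($G = 2 \cdot 23 = 46$)
$I{\left(x \right)} = \frac{5 + x}{3 \left(46 + x\right)}$ ($I{\left(x \right)} = \frac{\left(x - -5\right) \frac{1}{x + 46}}{3} = \frac{\left(x + 5\right) \frac{1}{46 + x}}{3} = \frac{\left(5 + x\right) \frac{1}{46 + x}}{3} = \frac{\frac{1}{46 + x} \left(5 + x\right)}{3} = \frac{5 + x}{3 \left(46 + x\right)}$)
$L{\left(d,c \right)} = c + 166 c d$ ($L{\left(d,c \right)} = 166 c d + c = c + 166 c d$)
$L{\left(I{\left(23 \right)},484 \right)} - \left(\left(97152 + 149355\right) + 105446\right) = 484 \left(1 + 166 \frac{5 + 23}{3 \left(46 + 23\right)}\right) - \left(\left(97152 + 149355\right) + 105446\right) = 484 \left(1 + 166 \cdot \frac{1}{3} \cdot \frac{1}{69} \cdot 28\right) - \left(246507 + 105446\right) = 484 \left(1 + 166 \cdot \frac{1}{3} \cdot \frac{1}{69} \cdot 28\right) - 351953 = 484 \left(1 + 166 \cdot \frac{28}{207}\right) - 351953 = 484 \left(1 + \frac{4648}{207}\right) - 351953 = 484 \cdot \frac{4855}{207} - 351953 = \frac{2349820}{207} - 351953 = - \frac{70504451}{207}$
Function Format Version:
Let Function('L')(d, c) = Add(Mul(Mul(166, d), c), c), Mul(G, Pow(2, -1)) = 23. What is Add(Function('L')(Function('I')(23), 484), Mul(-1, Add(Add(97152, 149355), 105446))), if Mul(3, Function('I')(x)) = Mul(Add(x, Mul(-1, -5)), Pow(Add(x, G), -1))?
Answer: Rational(-70504451, 207) ≈ -3.4060e+5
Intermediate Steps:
G = 46 (G = Mul(2, 23) = 46)
Function('I')(x) = Mul(Rational(1, 3), Pow(Add(46, x), -1), Add(5, x)) (Function('I')(x) = Mul(Rational(1, 3), Mul(Add(x, Mul(-1, -5)), Pow(Add(x, 46), -1))) = Mul(Rational(1, 3), Mul(Add(x, 5), Pow(Add(46, x), -1))) = Mul(Rational(1, 3), Mul(Add(5, x), Pow(Add(46, x), -1))) = Mul(Rational(1, 3), Mul(Pow(Add(46, x), -1), Add(5, x))) = Mul(Rational(1, 3), Pow(Add(46, x), -1), Add(5, x)))
Function('L')(d, c) = Add(c, Mul(166, c, d)) (Function('L')(d, c) = Add(Mul(166, c, d), c) = Add(c, Mul(166, c, d)))
Add(Function('L')(Function('I')(23), 484), Mul(-1, Add(Add(97152, 149355), 105446))) = Add(Mul(484, Add(1, Mul(166, Mul(Rational(1, 3), Pow(Add(46, 23), -1), Add(5, 23))))), Mul(-1, Add(Add(97152, 149355), 105446))) = Add(Mul(484, Add(1, Mul(166, Mul(Rational(1, 3), Pow(69, -1), 28)))), Mul(-1, Add(246507, 105446))) = Add(Mul(484, Add(1, Mul(166, Mul(Rational(1, 3), Rational(1, 69), 28)))), Mul(-1, 351953)) = Add(Mul(484, Add(1, Mul(166, Rational(28, 207)))), -351953) = Add(Mul(484, Add(1, Rational(4648, 207))), -351953) = Add(Mul(484, Rational(4855, 207)), -351953) = Add(Rational(2349820, 207), -351953) = Rational(-70504451, 207)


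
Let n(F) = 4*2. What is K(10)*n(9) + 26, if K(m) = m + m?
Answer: 186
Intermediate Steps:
K(m) = 2*m
n(F) = 8
K(10)*n(9) + 26 = (2*10)*8 + 26 = 20*8 + 26 = 160 + 26 = 186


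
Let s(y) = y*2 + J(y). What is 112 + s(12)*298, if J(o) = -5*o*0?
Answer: 7264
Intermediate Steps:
J(o) = 0
s(y) = 2*y (s(y) = y*2 + 0 = 2*y + 0 = 2*y)
112 + s(12)*298 = 112 + (2*12)*298 = 112 + 24*298 = 112 + 7152 = 7264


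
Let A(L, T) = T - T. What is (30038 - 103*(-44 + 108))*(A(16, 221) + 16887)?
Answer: 395932602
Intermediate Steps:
A(L, T) = 0
(30038 - 103*(-44 + 108))*(A(16, 221) + 16887) = (30038 - 103*(-44 + 108))*(0 + 16887) = (30038 - 103*64)*16887 = (30038 - 6592)*16887 = 23446*16887 = 395932602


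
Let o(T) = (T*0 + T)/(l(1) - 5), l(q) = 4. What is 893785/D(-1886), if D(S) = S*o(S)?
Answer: -893785/3556996 ≈ -0.25128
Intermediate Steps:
o(T) = -T (o(T) = (T*0 + T)/(4 - 5) = (0 + T)/(-1) = T*(-1) = -T)
D(S) = -S**2 (D(S) = S*(-S) = -S**2)
893785/D(-1886) = 893785/((-1*(-1886)**2)) = 893785/((-1*3556996)) = 893785/(-3556996) = 893785*(-1/3556996) = -893785/3556996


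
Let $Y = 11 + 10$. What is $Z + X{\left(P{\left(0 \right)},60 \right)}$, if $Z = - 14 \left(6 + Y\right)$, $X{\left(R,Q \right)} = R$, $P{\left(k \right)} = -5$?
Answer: $-383$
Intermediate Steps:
$Y = 21$
$Z = -378$ ($Z = - 14 \left(6 + 21\right) = \left(-14\right) 27 = -378$)
$Z + X{\left(P{\left(0 \right)},60 \right)} = -378 - 5 = -383$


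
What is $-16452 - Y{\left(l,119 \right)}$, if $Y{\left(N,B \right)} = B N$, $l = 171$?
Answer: $-36801$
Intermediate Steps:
$-16452 - Y{\left(l,119 \right)} = -16452 - 119 \cdot 171 = -16452 - 20349 = -36801$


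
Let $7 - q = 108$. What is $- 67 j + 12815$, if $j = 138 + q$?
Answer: $10336$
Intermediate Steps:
$q = -101$ ($q = 7 - 108 = -101$)
$j = 37$ ($j = 138 - 101 = 37$)
$- 67 j + 12815 = \left(-67\right) 37 + 12815 = -2479 + 12815 = 10336$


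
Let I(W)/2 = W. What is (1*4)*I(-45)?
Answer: -360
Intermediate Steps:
I(W) = 2*W
(1*4)*I(-45) = (1*4)*(2*(-45)) = 4*(-90) = -360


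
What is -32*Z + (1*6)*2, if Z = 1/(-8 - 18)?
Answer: 172/13 ≈ 13.231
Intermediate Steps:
Z = -1/26 (Z = 1/(-26) = -1/26 ≈ -0.038462)
-32*Z + (1*6)*2 = -32*(-1/26) + (1*6)*2 = 16/13 + 6*2 = 16/13 + 12 = 172/13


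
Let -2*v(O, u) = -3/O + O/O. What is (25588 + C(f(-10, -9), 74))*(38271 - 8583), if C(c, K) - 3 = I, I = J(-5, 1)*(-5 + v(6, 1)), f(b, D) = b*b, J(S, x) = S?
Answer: 760524918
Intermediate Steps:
v(O, u) = -½ + 3/(2*O) (v(O, u) = -(-3/O + O/O)/2 = -(-3/O + 1)/2 = -(1 - 3/O)/2 = -½ + 3/(2*O))
f(b, D) = b²
I = 105/4 (I = -5*(-5 + (½)*(3 - 1*6)/6) = -5*(-5 + (½)*(⅙)*(3 - 6)) = -5*(-5 + (½)*(⅙)*(-3)) = -5*(-5 - ¼) = -5*(-21/4) = 105/4 ≈ 26.250)
C(c, K) = 117/4 (C(c, K) = 3 + 105/4 = 117/4)
(25588 + C(f(-10, -9), 74))*(38271 - 8583) = (25588 + 117/4)*(38271 - 8583) = (102469/4)*29688 = 760524918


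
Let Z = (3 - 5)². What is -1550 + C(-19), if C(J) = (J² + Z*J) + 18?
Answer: -1247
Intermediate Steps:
Z = 4 (Z = (-2)² = 4)
C(J) = 18 + J² + 4*J (C(J) = (J² + 4*J) + 18 = 18 + J² + 4*J)
-1550 + C(-19) = -1550 + (18 + (-19)² + 4*(-19)) = -1550 + (18 + 361 - 76) = -1550 + 303 = -1247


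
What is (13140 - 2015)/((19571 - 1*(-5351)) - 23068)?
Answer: 11125/1854 ≈ 6.0005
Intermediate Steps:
(13140 - 2015)/((19571 - 1*(-5351)) - 23068) = 11125/((19571 + 5351) - 23068) = 11125/(24922 - 23068) = 11125/1854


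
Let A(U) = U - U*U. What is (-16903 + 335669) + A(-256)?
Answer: 252974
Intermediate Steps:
A(U) = U - U²
(-16903 + 335669) + A(-256) = (-16903 + 335669) - 256*(1 - 1*(-256)) = 318766 - 256*(1 + 256) = 318766 - 256*257 = 318766 - 65792 = 252974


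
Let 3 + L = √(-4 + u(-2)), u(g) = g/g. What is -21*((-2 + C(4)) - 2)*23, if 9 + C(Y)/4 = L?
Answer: 25116 - 1932*I*√3 ≈ 25116.0 - 3346.3*I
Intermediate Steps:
u(g) = 1
L = -3 + I*√3 (L = -3 + √(-4 + 1) = -3 + √(-3) = -3 + I*√3 ≈ -3.0 + 1.732*I)
C(Y) = -48 + 4*I*√3 (C(Y) = -36 + 4*(-3 + I*√3) = -36 + (-12 + 4*I*√3) = -48 + 4*I*√3)
-21*((-2 + C(4)) - 2)*23 = -21*((-2 + (-48 + 4*I*√3)) - 2)*23 = -21*((-50 + 4*I*√3) - 2)*23 = -21*(-52 + 4*I*√3)*23 = (1092 - 84*I*√3)*23 = 25116 - 1932*I*√3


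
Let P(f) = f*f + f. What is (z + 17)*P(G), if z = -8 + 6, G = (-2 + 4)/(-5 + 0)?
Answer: -18/5 ≈ -3.6000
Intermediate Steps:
G = -⅖ (G = 2/(-5) = 2*(-⅕) = -⅖ ≈ -0.40000)
z = -2
P(f) = f + f² (P(f) = f² + f = f + f²)
(z + 17)*P(G) = (-2 + 17)*(-2*(1 - ⅖)/5) = 15*(-⅖*⅗) = 15*(-6/25) = -18/5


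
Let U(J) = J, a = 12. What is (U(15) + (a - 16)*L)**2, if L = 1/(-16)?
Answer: 3721/16 ≈ 232.56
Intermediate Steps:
L = -1/16 ≈ -0.062500
(U(15) + (a - 16)*L)**2 = (15 + (12 - 16)*(-1/16))**2 = (15 - 4*(-1/16))**2 = (15 + 1/4)**2 = (61/4)**2 = 3721/16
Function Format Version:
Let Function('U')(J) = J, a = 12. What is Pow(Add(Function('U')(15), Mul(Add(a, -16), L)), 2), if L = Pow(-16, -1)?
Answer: Rational(3721, 16) ≈ 232.56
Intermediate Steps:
L = Rational(-1, 16) ≈ -0.062500
Pow(Add(Function('U')(15), Mul(Add(a, -16), L)), 2) = Pow(Add(15, Mul(Add(12, -16), Rational(-1, 16))), 2) = Pow(Add(15, Mul(-4, Rational(-1, 16))), 2) = Pow(Add(15, Rational(1, 4)), 2) = Pow(Rational(61, 4), 2) = Rational(3721, 16)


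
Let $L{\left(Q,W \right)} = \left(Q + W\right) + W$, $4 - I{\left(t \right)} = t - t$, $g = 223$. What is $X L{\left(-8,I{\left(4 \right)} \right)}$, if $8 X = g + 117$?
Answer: $0$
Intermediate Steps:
$X = \frac{85}{2}$ ($X = \frac{223 + 117}{8} = \frac{1}{8} \cdot 340 = \frac{85}{2} \approx 42.5$)
$I{\left(t \right)} = 4$ ($I{\left(t \right)} = 4 - \left(t - t\right) = 4 - 0 = 4 + 0 = 4$)
$L{\left(Q,W \right)} = Q + 2 W$
$X L{\left(-8,I{\left(4 \right)} \right)} = \frac{85 \left(-8 + 2 \cdot 4\right)}{2} = \frac{85 \left(-8 + 8\right)}{2} = \frac{85}{2} \cdot 0 = 0$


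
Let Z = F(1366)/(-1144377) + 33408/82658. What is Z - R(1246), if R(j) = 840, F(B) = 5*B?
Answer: -39709770511382/47295957033 ≈ -839.60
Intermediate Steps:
Z = 18833396338/47295957033 (Z = (5*1366)/(-1144377) + 33408/82658 = 6830*(-1/1144377) + 33408*(1/82658) = -6830/1144377 + 16704/41329 = 18833396338/47295957033 ≈ 0.39820)
Z - R(1246) = 18833396338/47295957033 - 1*840 = 18833396338/47295957033 - 840 = -39709770511382/47295957033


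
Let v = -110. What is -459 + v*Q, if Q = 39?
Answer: -4749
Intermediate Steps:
-459 + v*Q = -459 - 110*39 = -459 - 4290 = -4749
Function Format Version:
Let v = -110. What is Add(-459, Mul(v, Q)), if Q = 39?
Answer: -4749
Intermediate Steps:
Add(-459, Mul(v, Q)) = Add(-459, Mul(-110, 39)) = Add(-459, -4290) = -4749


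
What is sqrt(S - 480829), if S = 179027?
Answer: I*sqrt(301802) ≈ 549.37*I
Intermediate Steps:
sqrt(S - 480829) = sqrt(179027 - 480829) = sqrt(-301802) = I*sqrt(301802)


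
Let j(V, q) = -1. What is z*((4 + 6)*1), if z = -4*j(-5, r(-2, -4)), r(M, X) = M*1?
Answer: 40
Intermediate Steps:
r(M, X) = M
z = 4 (z = -4*(-1) = 4)
z*((4 + 6)*1) = 4*((4 + 6)*1) = 4*(10*1) = 4*10 = 40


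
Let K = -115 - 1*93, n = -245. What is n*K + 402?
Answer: 51362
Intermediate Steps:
K = -208 (K = -115 - 93 = -208)
n*K + 402 = -245*(-208) + 402 = 50960 + 402 = 51362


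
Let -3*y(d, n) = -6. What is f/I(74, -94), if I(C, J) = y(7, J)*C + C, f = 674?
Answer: 337/111 ≈ 3.0360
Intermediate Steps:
y(d, n) = 2 (y(d, n) = -⅓*(-6) = 2)
I(C, J) = 3*C (I(C, J) = 2*C + C = 3*C)
f/I(74, -94) = 674/((3*74)) = 674/222 = 674*(1/222) = 337/111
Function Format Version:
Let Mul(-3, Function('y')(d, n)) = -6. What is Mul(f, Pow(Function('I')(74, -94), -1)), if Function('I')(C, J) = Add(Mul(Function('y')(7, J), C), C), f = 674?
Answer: Rational(337, 111) ≈ 3.0360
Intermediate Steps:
Function('y')(d, n) = 2 (Function('y')(d, n) = Mul(Rational(-1, 3), -6) = 2)
Function('I')(C, J) = Mul(3, C) (Function('I')(C, J) = Add(Mul(2, C), C) = Mul(3, C))
Mul(f, Pow(Function('I')(74, -94), -1)) = Mul(674, Pow(Mul(3, 74), -1)) = Mul(674, Pow(222, -1)) = Mul(674, Rational(1, 222)) = Rational(337, 111)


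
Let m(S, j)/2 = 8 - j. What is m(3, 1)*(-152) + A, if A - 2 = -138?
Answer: -2264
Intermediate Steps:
m(S, j) = 16 - 2*j (m(S, j) = 2*(8 - j) = 16 - 2*j)
A = -136 (A = 2 - 138 = -136)
m(3, 1)*(-152) + A = (16 - 2*1)*(-152) - 136 = (16 - 2)*(-152) - 136 = 14*(-152) - 136 = -2128 - 136 = -2264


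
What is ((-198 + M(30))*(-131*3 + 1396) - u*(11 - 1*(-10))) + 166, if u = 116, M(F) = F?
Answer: -170774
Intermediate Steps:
((-198 + M(30))*(-131*3 + 1396) - u*(11 - 1*(-10))) + 166 = ((-198 + 30)*(-131*3 + 1396) - 116*(11 - 1*(-10))) + 166 = (-168*(-393 + 1396) - 116*(11 + 10)) + 166 = (-168*1003 - 116*21) + 166 = (-168504 - 1*2436) + 166 = (-168504 - 2436) + 166 = -170940 + 166 = -170774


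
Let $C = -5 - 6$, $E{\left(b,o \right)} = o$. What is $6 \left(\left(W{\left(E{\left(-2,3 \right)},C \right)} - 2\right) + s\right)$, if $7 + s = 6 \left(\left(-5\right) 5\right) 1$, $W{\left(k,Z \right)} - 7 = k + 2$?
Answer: $-882$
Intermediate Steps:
$C = -11$ ($C = -5 - 6 = -11$)
$W{\left(k,Z \right)} = 9 + k$ ($W{\left(k,Z \right)} = 7 + \left(k + 2\right) = 7 + \left(2 + k\right) = 9 + k$)
$s = -157$ ($s = -7 + 6 \left(\left(-5\right) 5\right) 1 = -7 + 6 \left(-25\right) 1 = -7 - 150 = -157$)
$6 \left(\left(W{\left(E{\left(-2,3 \right)},C \right)} - 2\right) + s\right) = 6 \left(\left(\left(9 + 3\right) - 2\right) - 157\right) = 6 \left(\left(12 - 2\right) - 157\right) = 6 \left(10 - 157\right) = 6 \left(-147\right) = -882$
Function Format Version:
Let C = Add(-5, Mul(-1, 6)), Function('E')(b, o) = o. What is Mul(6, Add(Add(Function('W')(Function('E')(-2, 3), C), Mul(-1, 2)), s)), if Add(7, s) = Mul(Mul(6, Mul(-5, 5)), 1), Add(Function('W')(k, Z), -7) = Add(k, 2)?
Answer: -882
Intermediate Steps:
C = -11 (C = Add(-5, -6) = -11)
Function('W')(k, Z) = Add(9, k) (Function('W')(k, Z) = Add(7, Add(k, 2)) = Add(7, Add(2, k)) = Add(9, k))
s = -157 (s = Add(-7, Mul(Mul(6, Mul(-5, 5)), 1)) = Add(-7, Mul(Mul(6, -25), 1)) = Add(-7, Mul(-150, 1)) = Add(-7, -150) = -157)
Mul(6, Add(Add(Function('W')(Function('E')(-2, 3), C), Mul(-1, 2)), s)) = Mul(6, Add(Add(Add(9, 3), Mul(-1, 2)), -157)) = Mul(6, Add(Add(12, -2), -157)) = Mul(6, Add(10, -157)) = Mul(6, -147) = -882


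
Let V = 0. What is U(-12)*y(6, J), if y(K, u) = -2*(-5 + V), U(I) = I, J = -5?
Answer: -120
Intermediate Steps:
y(K, u) = 10 (y(K, u) = -2*(-5 + 0) = -2*(-5) = 10)
U(-12)*y(6, J) = -12*10 = -120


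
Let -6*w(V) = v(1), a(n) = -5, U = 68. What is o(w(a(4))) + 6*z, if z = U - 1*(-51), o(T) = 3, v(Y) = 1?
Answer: 717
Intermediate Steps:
w(V) = -⅙ (w(V) = -⅙*1 = -⅙)
z = 119 (z = 68 - 1*(-51) = 68 + 51 = 119)
o(w(a(4))) + 6*z = 3 + 6*119 = 3 + 714 = 717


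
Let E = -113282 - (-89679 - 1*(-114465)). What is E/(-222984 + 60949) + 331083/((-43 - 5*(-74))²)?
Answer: 7601167453/1925137835 ≈ 3.9484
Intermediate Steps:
E = -138068 (E = -113282 - (-89679 + 114465) = -113282 - 1*24786 = -113282 - 24786 = -138068)
E/(-222984 + 60949) + 331083/((-43 - 5*(-74))²) = -138068/(-222984 + 60949) + 331083/((-43 - 5*(-74))²) = -138068/(-162035) + 331083/((-43 + 370)²) = -138068*(-1/162035) + 331083/(327²) = 138068/162035 + 331083/106929 = 138068/162035 + 331083*(1/106929) = 138068/162035 + 36787/11881 = 7601167453/1925137835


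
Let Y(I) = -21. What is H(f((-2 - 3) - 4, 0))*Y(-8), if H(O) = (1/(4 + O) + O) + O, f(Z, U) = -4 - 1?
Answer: 231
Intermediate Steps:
f(Z, U) = -5
H(O) = 1/(4 + O) + 2*O (H(O) = (O + 1/(4 + O)) + O = 1/(4 + O) + 2*O)
H(f((-2 - 3) - 4, 0))*Y(-8) = ((1 + 2*(-5)² + 8*(-5))/(4 - 5))*(-21) = ((1 + 2*25 - 40)/(-1))*(-21) = -(1 + 50 - 40)*(-21) = -1*11*(-21) = -11*(-21) = 231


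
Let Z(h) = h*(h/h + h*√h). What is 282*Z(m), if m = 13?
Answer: 3666 + 47658*√13 ≈ 1.7550e+5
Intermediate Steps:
Z(h) = h*(1 + h^(3/2))
282*Z(m) = 282*(13 + 13^(5/2)) = 282*(13 + 169*√13) = 3666 + 47658*√13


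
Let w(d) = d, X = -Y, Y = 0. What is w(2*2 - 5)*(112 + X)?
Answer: -112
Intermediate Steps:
X = 0 (X = -1*0 = 0)
w(2*2 - 5)*(112 + X) = (2*2 - 5)*(112 + 0) = (4 - 5)*112 = -1*112 = -112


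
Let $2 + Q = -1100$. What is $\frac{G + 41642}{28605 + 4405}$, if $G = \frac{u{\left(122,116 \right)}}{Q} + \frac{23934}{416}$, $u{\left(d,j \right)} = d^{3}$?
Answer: $\frac{4590251961}{3783210080} \approx 1.2133$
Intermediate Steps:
$Q = -1102$ ($Q = -2 - 1100 = -1102$)
$G = - \frac{182254375}{114608}$ ($G = \frac{122^{3}}{-1102} + \frac{23934}{416} = 1815848 \left(- \frac{1}{1102}\right) + 23934 \cdot \frac{1}{416} = - \frac{907924}{551} + \frac{11967}{208} = - \frac{182254375}{114608} \approx -1590.2$)
$\frac{G + 41642}{28605 + 4405} = \frac{- \frac{182254375}{114608} + 41642}{28605 + 4405} = \frac{4590251961}{114608 \cdot 33010} = \frac{4590251961}{114608} \cdot \frac{1}{33010} = \frac{4590251961}{3783210080}$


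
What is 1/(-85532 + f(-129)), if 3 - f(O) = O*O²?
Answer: 1/2061160 ≈ 4.8516e-7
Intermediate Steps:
f(O) = 3 - O³ (f(O) = 3 - O*O² = 3 - O³)
1/(-85532 + f(-129)) = 1/(-85532 + (3 - 1*(-129)³)) = 1/(-85532 + (3 - 1*(-2146689))) = 1/(-85532 + (3 + 2146689)) = 1/(-85532 + 2146692) = 1/2061160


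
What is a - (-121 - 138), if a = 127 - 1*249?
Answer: 137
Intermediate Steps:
a = -122 (a = 127 - 249 = -122)
a - (-121 - 138) = -122 - (-121 - 138) = -122 - 1*(-259) = -122 + 259 = 137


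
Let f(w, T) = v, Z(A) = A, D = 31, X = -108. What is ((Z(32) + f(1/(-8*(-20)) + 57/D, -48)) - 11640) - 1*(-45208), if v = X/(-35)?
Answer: 1176108/35 ≈ 33603.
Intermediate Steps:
v = 108/35 (v = -108/(-35) = -108*(-1/35) = 108/35 ≈ 3.0857)
f(w, T) = 108/35
((Z(32) + f(1/(-8*(-20)) + 57/D, -48)) - 11640) - 1*(-45208) = ((32 + 108/35) - 11640) - 1*(-45208) = (1228/35 - 11640) + 45208 = -406172/35 + 45208 = 1176108/35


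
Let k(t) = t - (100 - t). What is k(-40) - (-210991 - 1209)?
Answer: 212020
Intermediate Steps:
k(t) = -100 + 2*t (k(t) = t + (-100 + t) = -100 + 2*t)
k(-40) - (-210991 - 1209) = (-100 + 2*(-40)) - (-210991 - 1209) = (-100 - 80) - 1*(-212200) = -180 + 212200 = 212020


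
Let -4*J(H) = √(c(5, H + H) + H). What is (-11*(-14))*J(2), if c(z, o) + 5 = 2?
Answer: -77*I/2 ≈ -38.5*I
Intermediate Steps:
c(z, o) = -3 (c(z, o) = -5 + 2 = -3)
J(H) = -√(-3 + H)/4
(-11*(-14))*J(2) = (-11*(-14))*(-√(-3 + 2)/4) = 154*(-I/4) = -77*I/2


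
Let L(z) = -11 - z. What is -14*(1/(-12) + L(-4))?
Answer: 595/6 ≈ 99.167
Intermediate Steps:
-14*(1/(-12) + L(-4)) = -14*(1/(-12) + (-11 - 1*(-4))) = -14*(1*(-1/12) + (-11 + 4)) = -14*(-1/12 - 7) = -14*(-85/12) = 595/6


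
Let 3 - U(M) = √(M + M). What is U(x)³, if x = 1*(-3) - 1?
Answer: (3 - 2*I*√2)³ ≈ -45.0 - 53.74*I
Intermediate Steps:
x = -4 (x = -3 - 1 = -4)
U(M) = 3 - √2*√M (U(M) = 3 - √(M + M) = 3 - √(2*M) = 3 - √2*√M)
U(x)³ = (3 - √2*√(-4))³ = (3 - √2*2*I)³ = (3 - 2*I*√2)³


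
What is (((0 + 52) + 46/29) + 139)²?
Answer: 31192225/841 ≈ 37089.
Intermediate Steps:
(((0 + 52) + 46/29) + 139)² = ((52 + 46*(1/29)) + 139)² = ((52 + 46/29) + 139)² = (1554/29 + 139)² = (5585/29)² = 31192225/841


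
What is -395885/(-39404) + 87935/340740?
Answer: 3458971141/335662974 ≈ 10.305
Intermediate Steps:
-395885/(-39404) + 87935/340740 = -395885*(-1/39404) + 87935*(1/340740) = 395885/39404 + 17587/68148 = 3458971141/335662974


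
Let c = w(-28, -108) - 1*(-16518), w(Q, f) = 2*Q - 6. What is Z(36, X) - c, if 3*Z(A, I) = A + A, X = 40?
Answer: -16432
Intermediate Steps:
Z(A, I) = 2*A/3 (Z(A, I) = (A + A)/3 = (2*A)/3 = 2*A/3)
w(Q, f) = -6 + 2*Q
c = 16456 (c = (-6 + 2*(-28)) - 1*(-16518) = (-6 - 56) + 16518 = -62 + 16518 = 16456)
Z(36, X) - c = (⅔)*36 - 1*16456 = 24 - 16456 = -16432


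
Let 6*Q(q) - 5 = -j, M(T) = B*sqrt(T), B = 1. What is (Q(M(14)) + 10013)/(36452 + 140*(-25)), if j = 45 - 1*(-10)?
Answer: 15007/49428 ≈ 0.30361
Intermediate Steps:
M(T) = sqrt(T) (M(T) = 1*sqrt(T) = sqrt(T))
j = 55 (j = 45 + 10 = 55)
Q(q) = -25/3 (Q(q) = 5/6 + (-1*55)/6 = 5/6 + (1/6)*(-55) = 5/6 - 55/6 = -25/3)
(Q(M(14)) + 10013)/(36452 + 140*(-25)) = (-25/3 + 10013)/(36452 + 140*(-25)) = 30014/(3*(36452 - 3500)) = (30014/3)/32952 = (30014/3)*(1/32952) = 15007/49428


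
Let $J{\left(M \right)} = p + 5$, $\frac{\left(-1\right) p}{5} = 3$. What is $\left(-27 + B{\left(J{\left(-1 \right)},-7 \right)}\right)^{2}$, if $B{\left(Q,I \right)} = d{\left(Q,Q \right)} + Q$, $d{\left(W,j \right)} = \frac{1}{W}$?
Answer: $\frac{137641}{100} \approx 1376.4$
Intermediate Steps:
$p = -15$ ($p = \left(-5\right) 3 = -15$)
$J{\left(M \right)} = -10$ ($J{\left(M \right)} = -15 + 5 = -10$)
$B{\left(Q,I \right)} = Q + \frac{1}{Q}$ ($B{\left(Q,I \right)} = \frac{1}{Q} + Q = Q + \frac{1}{Q}$)
$\left(-27 + B{\left(J{\left(-1 \right)},-7 \right)}\right)^{2} = \left(-27 - \left(10 - \frac{1}{-10}\right)\right)^{2} = \left(-27 - \frac{101}{10}\right)^{2} = \left(- \frac{371}{10}\right)^{2} = \frac{137641}{100}$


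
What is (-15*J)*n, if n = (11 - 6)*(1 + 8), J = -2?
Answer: 1350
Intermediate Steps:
n = 45 (n = 5*9 = 45)
(-15*J)*n = -15*(-2)*45 = 30*45 = 1350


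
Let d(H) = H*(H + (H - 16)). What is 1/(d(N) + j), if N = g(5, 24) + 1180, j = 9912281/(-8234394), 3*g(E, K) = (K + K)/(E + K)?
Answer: 6925125354/19172311448387551 ≈ 3.6120e-7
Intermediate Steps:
g(E, K) = 2*K/(3*(E + K)) (g(E, K) = ((K + K)/(E + K))/3 = ((2*K)/(E + K))/3 = (2*K/(E + K))/3 = 2*K/(3*(E + K)))
j = -9912281/8234394 (j = 9912281*(-1/8234394) = -9912281/8234394 ≈ -1.2038)
N = 34236/29 (N = (2/3)*24/(5 + 24) + 1180 = (2/3)*24/29 + 1180 = (2/3)*24*(1/29) + 1180 = 16/29 + 1180 = 34236/29 ≈ 1180.6)
d(H) = H*(-16 + 2*H) (d(H) = H*(H + (-16 + H)) = H*(-16 + 2*H))
1/(d(N) + j) = 1/(2*(34236/29)*(-8 + 34236/29) - 9912281/8234394) = 1/(2*(34236/29)*(34004/29) - 9912281/8234394) = 1/(2328321888/841 - 9912281/8234394) = 1/(19172311448387551/6925125354) = 6925125354/19172311448387551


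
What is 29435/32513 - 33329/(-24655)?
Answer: 1809345702/801608015 ≈ 2.2571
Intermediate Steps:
29435/32513 - 33329/(-24655) = 29435*(1/32513) - 33329*(-1/24655) = 29435/32513 + 33329/24655 = 1809345702/801608015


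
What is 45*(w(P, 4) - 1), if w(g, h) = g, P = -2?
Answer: -135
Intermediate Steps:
45*(w(P, 4) - 1) = 45*(-2 - 1) = 45*(-3) = -135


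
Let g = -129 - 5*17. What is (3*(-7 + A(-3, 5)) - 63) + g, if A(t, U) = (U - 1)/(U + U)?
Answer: -1484/5 ≈ -296.80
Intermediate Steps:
g = -214 (g = -129 - 85 = -214)
A(t, U) = (-1 + U)/(2*U) (A(t, U) = (-1 + U)/((2*U)) = (-1 + U)*(1/(2*U)) = (-1 + U)/(2*U))
(3*(-7 + A(-3, 5)) - 63) + g = (3*(-7 + (½)*(-1 + 5)/5) - 63) - 214 = (3*(-7 + (½)*(⅕)*4) - 63) - 214 = (3*(-7 + ⅖) - 63) - 214 = (3*(-33/5) - 63) - 214 = (-99/5 - 63) - 214 = -414/5 - 214 = -1484/5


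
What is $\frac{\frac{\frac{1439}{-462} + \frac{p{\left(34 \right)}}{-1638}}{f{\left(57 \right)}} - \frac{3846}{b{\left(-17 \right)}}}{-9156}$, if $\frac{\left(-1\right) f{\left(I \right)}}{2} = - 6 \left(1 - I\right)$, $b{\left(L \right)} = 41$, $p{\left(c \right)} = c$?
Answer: $\frac{46565420921}{4545330806016} \approx 0.010245$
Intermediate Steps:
$f{\left(I \right)} = 12 - 12 I$ ($f{\left(I \right)} = - 2 \left(- 6 \left(1 - I\right)\right) = - 2 \left(-6 + 6 I\right) = 12 - 12 I$)
$\frac{\frac{\frac{1439}{-462} + \frac{p{\left(34 \right)}}{-1638}}{f{\left(57 \right)}} - \frac{3846}{b{\left(-17 \right)}}}{-9156} = \frac{\frac{\frac{1439}{-462} + \frac{34}{-1638}}{12 - 684} - \frac{3846}{41}}{-9156} = \left(\frac{1439 \left(- \frac{1}{462}\right) + 34 \left(- \frac{1}{1638}\right)}{12 - 684} - \frac{3846}{41}\right) \left(- \frac{1}{9156}\right) = \left(\frac{- \frac{1439}{462} - \frac{17}{819}}{-672} - \frac{3846}{41}\right) \left(- \frac{1}{9156}\right) = \left(\left(- \frac{56495}{18018}\right) \left(- \frac{1}{672}\right) - \frac{3846}{41}\right) \left(- \frac{1}{9156}\right) = \left(\frac{56495}{12108096} - \frac{3846}{41}\right) \left(- \frac{1}{9156}\right) = \left(- \frac{46565420921}{496431936}\right) \left(- \frac{1}{9156}\right) = \frac{46565420921}{4545330806016}$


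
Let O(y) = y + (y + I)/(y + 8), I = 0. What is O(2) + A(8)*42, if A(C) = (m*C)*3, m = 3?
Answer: 15131/5 ≈ 3026.2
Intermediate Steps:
O(y) = y + y/(8 + y) (O(y) = y + (y + 0)/(y + 8) = y + y/(8 + y))
A(C) = 9*C (A(C) = (3*C)*3 = 9*C)
O(2) + A(8)*42 = 2*(9 + 2)/(8 + 2) + (9*8)*42 = 2*11/10 + 72*42 = 2*(1/10)*11 + 3024 = 11/5 + 3024 = 15131/5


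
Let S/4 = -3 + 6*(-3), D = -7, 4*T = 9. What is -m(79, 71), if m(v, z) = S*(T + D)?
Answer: -399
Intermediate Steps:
T = 9/4 (T = (¼)*9 = 9/4 ≈ 2.2500)
S = -84 (S = 4*(-3 + 6*(-3)) = 4*(-3 - 18) = 4*(-21) = -84)
m(v, z) = 399 (m(v, z) = -84*(9/4 - 7) = -84*(-19/4) = 399)
-m(79, 71) = -1*399 = -399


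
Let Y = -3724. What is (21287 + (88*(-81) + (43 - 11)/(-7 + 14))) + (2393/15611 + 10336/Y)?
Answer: 10832262326/764939 ≈ 14161.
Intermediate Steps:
(21287 + (88*(-81) + (43 - 11)/(-7 + 14))) + (2393/15611 + 10336/Y) = (21287 + (88*(-81) + (43 - 11)/(-7 + 14))) + (2393/15611 + 10336/(-3724)) = (21287 + (-7128 + 32/7)) + (2393*(1/15611) + 10336*(-1/3724)) = (21287 + (-7128 + 32*(⅐))) + (2393/15611 - 136/49) = (21287 + (-7128 + 32/7)) - 2005839/764939 = (21287 - 49864/7) - 2005839/764939 = 99145/7 - 2005839/764939 = 10832262326/764939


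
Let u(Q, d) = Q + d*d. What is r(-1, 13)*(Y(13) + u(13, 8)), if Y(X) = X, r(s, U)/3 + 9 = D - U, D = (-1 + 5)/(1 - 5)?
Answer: -6210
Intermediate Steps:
u(Q, d) = Q + d**2
D = -1 (D = 4/(-4) = 4*(-1/4) = -1)
r(s, U) = -30 - 3*U (r(s, U) = -27 + 3*(-1 - U) = -27 + (-3 - 3*U) = -30 - 3*U)
r(-1, 13)*(Y(13) + u(13, 8)) = (-30 - 3*13)*(13 + (13 + 8**2)) = (-30 - 39)*(13 + (13 + 64)) = -69*(13 + 77) = -69*90 = -6210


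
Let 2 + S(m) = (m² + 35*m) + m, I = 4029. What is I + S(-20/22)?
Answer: 483407/121 ≈ 3995.1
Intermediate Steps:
S(m) = -2 + m² + 36*m (S(m) = -2 + ((m² + 35*m) + m) = -2 + (m² + 36*m) = -2 + m² + 36*m)
I + S(-20/22) = 4029 + (-2 + (-20/22)² + 36*(-20/22)) = 4029 + (-2 + (-20*1/22)² + 36*(-20*1/22)) = 4029 + (-2 + (-10/11)² + 36*(-10/11)) = 4029 + (-2 + 100/121 - 360/11) = 4029 - 4102/121 = 483407/121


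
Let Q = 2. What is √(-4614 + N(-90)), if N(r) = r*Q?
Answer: I*√4794 ≈ 69.239*I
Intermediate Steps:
N(r) = 2*r (N(r) = r*2 = 2*r)
√(-4614 + N(-90)) = √(-4614 + 2*(-90)) = √(-4614 - 180) = √(-4794) = I*√4794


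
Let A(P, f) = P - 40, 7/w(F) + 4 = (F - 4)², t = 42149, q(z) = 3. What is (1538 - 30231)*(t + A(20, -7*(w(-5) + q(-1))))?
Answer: -1208807397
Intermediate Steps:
w(F) = 7/(-4 + (-4 + F)²) (w(F) = 7/(-4 + (F - 4)²) = 7/(-4 + (-4 + F)²))
A(P, f) = -40 + P
(1538 - 30231)*(t + A(20, -7*(w(-5) + q(-1)))) = (1538 - 30231)*(42149 + (-40 + 20)) = -28693*(42149 - 20) = -28693*42129 = -1208807397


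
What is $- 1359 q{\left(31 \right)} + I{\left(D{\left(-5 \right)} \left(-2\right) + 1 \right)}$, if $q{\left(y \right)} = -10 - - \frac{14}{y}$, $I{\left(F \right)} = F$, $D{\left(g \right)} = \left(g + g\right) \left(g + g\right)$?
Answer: $\frac{396095}{31} \approx 12777.0$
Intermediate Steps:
$D{\left(g \right)} = 4 g^{2}$ ($D{\left(g \right)} = 2 g 2 g = 4 g^{2}$)
$q{\left(y \right)} = -10 + \frac{14}{y}$
$- 1359 q{\left(31 \right)} + I{\left(D{\left(-5 \right)} \left(-2\right) + 1 \right)} = - 1359 \left(-10 + \frac{14}{31}\right) + \left(4 \left(-5\right)^{2} \left(-2\right) + 1\right) = - 1359 \left(-10 + 14 \cdot \frac{1}{31}\right) + \left(4 \cdot 25 \left(-2\right) + 1\right) = - 1359 \left(-10 + \frac{14}{31}\right) + \left(100 \left(-2\right) + 1\right) = \left(-1359\right) \left(- \frac{296}{31}\right) + \left(-200 + 1\right) = \frac{402264}{31} - 199 = \frac{396095}{31}$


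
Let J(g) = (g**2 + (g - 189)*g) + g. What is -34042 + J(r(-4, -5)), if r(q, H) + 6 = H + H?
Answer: -30522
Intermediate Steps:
r(q, H) = -6 + 2*H (r(q, H) = -6 + (H + H) = -6 + 2*H)
J(g) = g + g**2 + g*(-189 + g) (J(g) = (g**2 + (-189 + g)*g) + g = (g**2 + g*(-189 + g)) + g = g + g**2 + g*(-189 + g))
-34042 + J(r(-4, -5)) = -34042 + 2*(-6 + 2*(-5))*(-94 + (-6 + 2*(-5))) = -34042 + 2*(-6 - 10)*(-94 + (-6 - 10)) = -34042 + 2*(-16)*(-94 - 16) = -34042 + 2*(-16)*(-110) = -34042 + 3520 = -30522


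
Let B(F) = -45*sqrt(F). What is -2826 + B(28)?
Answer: -2826 - 90*sqrt(7) ≈ -3064.1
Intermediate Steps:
-2826 + B(28) = -2826 - 90*sqrt(7)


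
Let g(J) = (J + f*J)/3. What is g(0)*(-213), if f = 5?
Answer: 0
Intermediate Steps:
g(J) = 2*J (g(J) = (J + 5*J)/3 = (6*J)*(1/3) = 2*J)
g(0)*(-213) = (2*0)*(-213) = 0*(-213) = 0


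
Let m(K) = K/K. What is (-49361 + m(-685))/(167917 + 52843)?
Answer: -1234/5519 ≈ -0.22359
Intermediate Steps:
m(K) = 1
(-49361 + m(-685))/(167917 + 52843) = (-49361 + 1)/(167917 + 52843) = -49360/220760 = -49360*1/220760 = -1234/5519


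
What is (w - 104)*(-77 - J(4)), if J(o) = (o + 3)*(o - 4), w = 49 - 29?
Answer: 6468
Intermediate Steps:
w = 20
J(o) = (-4 + o)*(3 + o) (J(o) = (3 + o)*(-4 + o) = (-4 + o)*(3 + o))
(w - 104)*(-77 - J(4)) = (20 - 104)*(-77 - (-12 + 4² - 1*4)) = -84*(-77 - (-12 + 16 - 4)) = -84*(-77 - 1*0) = -84*(-77 + 0) = -84*(-77) = 6468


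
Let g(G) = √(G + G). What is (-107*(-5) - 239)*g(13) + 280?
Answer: 280 + 296*√26 ≈ 1789.3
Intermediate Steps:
g(G) = √2*√G (g(G) = √(2*G) = √2*√G)
(-107*(-5) - 239)*g(13) + 280 = (-107*(-5) - 239)*(√2*√13) + 280 = (535 - 239)*√26 + 280 = 296*√26 + 280 = 280 + 296*√26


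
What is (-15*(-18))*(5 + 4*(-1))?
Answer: 270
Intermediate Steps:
(-15*(-18))*(5 + 4*(-1)) = 270*(5 - 4) = 270*1 = 270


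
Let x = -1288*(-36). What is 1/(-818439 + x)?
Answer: -1/772071 ≈ -1.2952e-6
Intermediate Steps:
x = 46368
1/(-818439 + x) = 1/(-818439 + 46368) = 1/(-772071) = -1/772071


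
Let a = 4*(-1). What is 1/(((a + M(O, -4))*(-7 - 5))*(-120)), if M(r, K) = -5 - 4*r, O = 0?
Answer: -1/12960 ≈ -7.7161e-5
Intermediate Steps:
a = -4
1/(((a + M(O, -4))*(-7 - 5))*(-120)) = 1/(((-4 + (-5 - 4*0))*(-7 - 5))*(-120)) = 1/(((-4 + (-5 + 0))*(-12))*(-120)) = 1/(((-4 - 5)*(-12))*(-120)) = 1/(-9*(-12)*(-120)) = 1/(108*(-120)) = 1/(-12960) = -1/12960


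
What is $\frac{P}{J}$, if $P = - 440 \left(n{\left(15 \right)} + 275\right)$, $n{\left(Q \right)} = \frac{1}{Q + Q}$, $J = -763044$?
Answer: $\frac{90761}{572283} \approx 0.15859$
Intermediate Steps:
$n{\left(Q \right)} = \frac{1}{2 Q}$
$P = - \frac{363044}{3}$ ($P = - 440 \left(\frac{1}{2 \cdot 15} + 275\right) = - 440 \left(\frac{1}{2} \cdot \frac{1}{15} + 275\right) = - 440 \left(\frac{1}{30} + 275\right) = \left(-440\right) \frac{8251}{30} = - \frac{363044}{3} \approx -1.2101 \cdot 10^{5}$)
$\frac{P}{J} = - \frac{363044}{3 \left(-763044\right)} = \left(- \frac{363044}{3}\right) \left(- \frac{1}{763044}\right) = \frac{90761}{572283}$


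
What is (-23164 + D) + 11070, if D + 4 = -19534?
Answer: -31632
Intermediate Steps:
D = -19538 (D = -4 - 19534 = -19538)
(-23164 + D) + 11070 = (-23164 - 19538) + 11070 = -42702 + 11070 = -31632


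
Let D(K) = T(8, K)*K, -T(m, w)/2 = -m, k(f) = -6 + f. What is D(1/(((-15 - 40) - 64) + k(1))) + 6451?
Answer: 199977/31 ≈ 6450.9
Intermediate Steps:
T(m, w) = 2*m (T(m, w) = -(-2)*m = 2*m)
D(K) = 16*K (D(K) = (2*8)*K = 16*K)
D(1/(((-15 - 40) - 64) + k(1))) + 6451 = 16/(((-15 - 40) - 64) + (-6 + 1)) + 6451 = 16/((-55 - 64) - 5) + 6451 = 16/(-119 - 5) + 6451 = 16/(-124) + 6451 = 16*(-1/124) + 6451 = -4/31 + 6451 = 199977/31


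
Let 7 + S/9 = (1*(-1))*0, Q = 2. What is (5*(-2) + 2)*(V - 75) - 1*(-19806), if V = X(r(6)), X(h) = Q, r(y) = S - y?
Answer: 20390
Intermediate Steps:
S = -63 (S = -63 + 9*((1*(-1))*0) = -63 + 9*(-1*0) = -63 + 9*0 = -63 + 0 = -63)
r(y) = -63 - y
X(h) = 2
V = 2
(5*(-2) + 2)*(V - 75) - 1*(-19806) = (5*(-2) + 2)*(2 - 75) - 1*(-19806) = (-10 + 2)*(-73) + 19806 = -8*(-73) + 19806 = 584 + 19806 = 20390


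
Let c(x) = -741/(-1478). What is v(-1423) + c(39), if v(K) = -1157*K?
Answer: 2433396199/1478 ≈ 1.6464e+6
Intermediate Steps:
c(x) = 741/1478 (c(x) = -741*(-1/1478) = 741/1478)
v(-1423) + c(39) = -1157*(-1423) + 741/1478 = 1646411 + 741/1478 = 2433396199/1478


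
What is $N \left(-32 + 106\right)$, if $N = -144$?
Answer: $-10656$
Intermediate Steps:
$N \left(-32 + 106\right) = - 144 \left(-32 + 106\right) = \left(-144\right) 74 = -10656$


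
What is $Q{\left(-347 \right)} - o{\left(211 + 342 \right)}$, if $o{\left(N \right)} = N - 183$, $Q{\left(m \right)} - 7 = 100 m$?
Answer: $-35063$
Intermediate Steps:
$Q{\left(m \right)} = 7 + 100 m$
$o{\left(N \right)} = -183 + N$
$Q{\left(-347 \right)} - o{\left(211 + 342 \right)} = \left(7 + 100 \left(-347\right)\right) - \left(-183 + \left(211 + 342\right)\right) = \left(7 - 34700\right) - \left(-183 + 553\right) = -34693 - 370 = -35063$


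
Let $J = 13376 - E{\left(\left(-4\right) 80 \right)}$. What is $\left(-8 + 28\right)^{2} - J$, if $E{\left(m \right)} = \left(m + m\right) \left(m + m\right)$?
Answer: $396624$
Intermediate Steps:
$E{\left(m \right)} = 4 m^{2}$ ($E{\left(m \right)} = 2 m 2 m = 4 m^{2}$)
$J = -396224$ ($J = 13376 - 4 \left(\left(-4\right) 80\right)^{2} = 13376 - 4 \left(-320\right)^{2} = 13376 - 4 \cdot 102400 = 13376 - 409600 = -396224$)
$\left(-8 + 28\right)^{2} - J = \left(-8 + 28\right)^{2} - -396224 = 20^{2} + 396224 = 400 + 396224 = 396624$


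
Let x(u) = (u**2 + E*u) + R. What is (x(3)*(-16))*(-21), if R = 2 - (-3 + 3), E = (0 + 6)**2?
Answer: 39984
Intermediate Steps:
E = 36 (E = 6**2 = 36)
R = 2 (R = 2 - 1*0 = 2 + 0 = 2)
x(u) = 2 + u**2 + 36*u (x(u) = (u**2 + 36*u) + 2 = 2 + u**2 + 36*u)
(x(3)*(-16))*(-21) = ((2 + 3**2 + 36*3)*(-16))*(-21) = ((2 + 9 + 108)*(-16))*(-21) = (119*(-16))*(-21) = -1904*(-21) = 39984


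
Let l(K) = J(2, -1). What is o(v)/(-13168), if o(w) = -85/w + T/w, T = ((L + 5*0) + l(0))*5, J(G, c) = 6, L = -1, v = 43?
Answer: 15/141556 ≈ 0.00010597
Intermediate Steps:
l(K) = 6
T = 25 (T = ((-1 + 5*0) + 6)*5 = ((-1 + 0) + 6)*5 = (-1 + 6)*5 = 5*5 = 25)
o(w) = -60/w (o(w) = -85/w + 25/w = -60/w)
o(v)/(-13168) = -60/43/(-13168) = -60*1/43*(-1/13168) = -60/43*(-1/13168) = 15/141556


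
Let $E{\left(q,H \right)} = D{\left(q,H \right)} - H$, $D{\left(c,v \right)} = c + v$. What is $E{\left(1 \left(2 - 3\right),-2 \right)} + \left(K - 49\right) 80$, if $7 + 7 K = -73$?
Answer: $- \frac{33847}{7} \approx -4835.3$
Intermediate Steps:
$E{\left(q,H \right)} = q$ ($E{\left(q,H \right)} = \left(q + H\right) - H = \left(H + q\right) - H = q$)
$K = - \frac{80}{7}$ ($K = -1 + \frac{1}{7} \left(-73\right) = -1 - \frac{73}{7} = - \frac{80}{7} \approx -11.429$)
$E{\left(1 \left(2 - 3\right),-2 \right)} + \left(K - 49\right) 80 = 1 \left(2 - 3\right) + \left(- \frac{80}{7} - 49\right) 80 = 1 \left(-1\right) - \frac{33840}{7} = -1 - \frac{33840}{7} = - \frac{33847}{7}$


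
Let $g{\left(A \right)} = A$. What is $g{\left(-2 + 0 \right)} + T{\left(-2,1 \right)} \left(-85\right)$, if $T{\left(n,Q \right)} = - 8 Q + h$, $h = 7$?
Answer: $83$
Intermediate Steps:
$T{\left(n,Q \right)} = 7 - 8 Q$ ($T{\left(n,Q \right)} = - 8 Q + 7 = 7 - 8 Q$)
$g{\left(-2 + 0 \right)} + T{\left(-2,1 \right)} \left(-85\right) = \left(-2 + 0\right) + \left(7 - 8\right) \left(-85\right) = -2 + \left(7 - 8\right) \left(-85\right) = -2 - -85 = -2 + 85 = 83$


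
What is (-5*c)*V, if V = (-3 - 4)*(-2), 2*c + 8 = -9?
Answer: 595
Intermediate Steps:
c = -17/2 (c = -4 + (1/2)*(-9) = -4 - 9/2 = -17/2 ≈ -8.5000)
V = 14 (V = -7*(-2) = 14)
(-5*c)*V = -5*(-17/2)*14 = (85/2)*14 = 595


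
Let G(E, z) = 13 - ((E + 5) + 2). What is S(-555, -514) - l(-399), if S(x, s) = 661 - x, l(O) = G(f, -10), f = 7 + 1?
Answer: 1218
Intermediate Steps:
f = 8
G(E, z) = 6 - E (G(E, z) = 13 - ((5 + E) + 2) = 13 - (7 + E) = 13 + (-7 - E) = 6 - E)
l(O) = -2 (l(O) = 6 - 1*8 = 6 - 8 = -2)
S(-555, -514) - l(-399) = (661 - 1*(-555)) - 1*(-2) = (661 + 555) + 2 = 1216 + 2 = 1218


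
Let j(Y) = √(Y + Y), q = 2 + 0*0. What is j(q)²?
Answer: 4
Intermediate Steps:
q = 2 (q = 2 + 0 = 2)
j(Y) = √2*√Y (j(Y) = √(2*Y) = √2*√Y)
j(q)² = (√2*√2)² = 2² = 4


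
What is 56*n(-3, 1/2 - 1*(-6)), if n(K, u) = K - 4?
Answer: -392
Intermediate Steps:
n(K, u) = -4 + K
56*n(-3, 1/2 - 1*(-6)) = 56*(-4 - 3) = 56*(-7) = -392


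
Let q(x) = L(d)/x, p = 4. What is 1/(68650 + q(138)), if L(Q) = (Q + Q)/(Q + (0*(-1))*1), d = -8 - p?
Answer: 69/4736851 ≈ 1.4567e-5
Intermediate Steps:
d = -12 (d = -8 - 1*4 = -8 - 4 = -12)
L(Q) = 2 (L(Q) = (2*Q)/(Q + 0*1) = (2*Q)/(Q + 0) = (2*Q)/Q = 2)
q(x) = 2/x
1/(68650 + q(138)) = 1/(68650 + 2/138) = 1/(68650 + 2*(1/138)) = 1/(68650 + 1/69) = 1/(4736851/69) = 69/4736851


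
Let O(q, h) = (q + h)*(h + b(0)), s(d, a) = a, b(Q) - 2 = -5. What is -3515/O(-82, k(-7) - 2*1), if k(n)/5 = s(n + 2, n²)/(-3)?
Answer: -6327/25844 ≈ -0.24482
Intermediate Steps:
b(Q) = -3 (b(Q) = 2 - 5 = -3)
k(n) = -5*n²/3 (k(n) = 5*(n²/(-3)) = 5*(n²*(-⅓)) = 5*(-n²/3) = -5*n²/3)
O(q, h) = (-3 + h)*(h + q) (O(q, h) = (q + h)*(h - 3) = (h + q)*(-3 + h) = (-3 + h)*(h + q))
-3515/O(-82, k(-7) - 2*1) = -3515/((-5/3*(-7)² - 2*1)² - 3*(-5/3*(-7)² - 2*1) - 3*(-82) + (-5/3*(-7)² - 2*1)*(-82)) = -3515/((-5/3*49 - 2)² - 3*(-5/3*49 - 2) + 246 + (-5/3*49 - 2)*(-82)) = -3515/((-245/3 - 2)² - 3*(-245/3 - 2) + 246 + (-245/3 - 2)*(-82)) = -3515/((-251/3)² - 3*(-251/3) + 246 - 251/3*(-82)) = -3515/(63001/9 + 251 + 246 + 20582/3) = -3515/129220/9 = -3515*9/129220 = -6327/25844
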